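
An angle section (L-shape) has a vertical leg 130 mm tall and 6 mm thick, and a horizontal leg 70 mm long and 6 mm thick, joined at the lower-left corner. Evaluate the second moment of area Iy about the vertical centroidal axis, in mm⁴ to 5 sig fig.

Iy ≈ 4.4863 × 10⁵ mm⁴

Decompose the section into non-overlapping parts with the origin at the bottom-left of its bounding rectangle.
Vertical leg: 6 × 130, A = 780 mm², x = 3 mm, Ī = 2 340 mm⁴.
Horizontal leg (remainder): 64 × 6, A = 384 mm², x = 38 mm, Ī = 131 072 mm⁴.
Centroid: x̄ = ΣA·x / ΣA = 14.54639 mm.
Transfer each piece to the vertical centroidal axis using Ī + A·d² with d = x − 14.54639:
  vertical leg: d = -11.54639 mm → contributes +106328.9 mm⁴
  horizontal leg (remainder): d = 23.45361 mm → contributes +342299.5 mm⁴
Total I = 448628.5 mm⁴.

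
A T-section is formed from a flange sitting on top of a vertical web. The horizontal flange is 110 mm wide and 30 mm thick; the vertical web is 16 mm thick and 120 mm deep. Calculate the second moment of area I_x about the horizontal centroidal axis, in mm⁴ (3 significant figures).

I_x ≈ 9.38 × 10⁶ mm⁴

Break the section into simple shapes (no overlaps), measuring from the bottom-left corner of the bounding box.
Flange: 110 × 30, A = 3 300 mm², y = 135 mm, Ī = 247 500 mm⁴.
Web: 16 × 120, A = 1 920 mm², y = 60 mm, Ī = 2 304 000 mm⁴.
Centroid: ȳ = ΣA·y / ΣA = 107.41 mm.
Transfer each piece to the horizontal centroidal axis using Ī + A·d² with d = y − 107.41:
  flange: d = 27.586 mm → contributes +2 758 796 mm⁴
  web: d = -47.414 mm → contributes +6 620 290 mm⁴
Total I = 9 379 086 mm⁴.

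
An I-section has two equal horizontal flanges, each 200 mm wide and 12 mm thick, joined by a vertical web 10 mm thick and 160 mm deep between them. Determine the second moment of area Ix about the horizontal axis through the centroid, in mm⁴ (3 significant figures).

Split into non-overlapping primitives; take the origin at the lower-left of the bounding box.
Bottom flange: 200 × 12, A = 2 400 mm², y = 6 mm, Ī = 28 800 mm⁴.
Web: 10 × 160, A = 1 600 mm², y = 92 mm, Ī = 3 413 333 mm⁴.
Top flange: 200 × 12, A = 2 400 mm², y = 178 mm, Ī = 28 800 mm⁴.
By symmetry the centroid is at mid-height, ȳ = 92 mm.
Transfer each piece to the horizontal axis through the centroid using Ī + A·d² with d = y − 92:
  bottom flange: d = -86 mm → contributes +17 779 200 mm⁴
  web: d = 0 mm → contributes +3 413 333 mm⁴
  top flange: d = 86 mm → contributes +17 779 200 mm⁴
Total I = 38 971 733 mm⁴.

Ix ≈ 3.90 × 10⁷ mm⁴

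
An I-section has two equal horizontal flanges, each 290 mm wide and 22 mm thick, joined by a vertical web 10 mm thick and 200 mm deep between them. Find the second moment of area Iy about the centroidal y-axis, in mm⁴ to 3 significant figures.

Break the section into simple shapes (no overlaps), measuring from the bottom-left corner of the bounding box.
Bottom flange: 290 × 22, A = 6 380 mm², x = 145 mm, Ī = 44 713 167 mm⁴.
Web: 10 × 200, A = 2 000 mm², x = 145 mm, Ī = 16 667 mm⁴.
Top flange: 290 × 22, A = 6 380 mm², x = 145 mm, Ī = 44 713 167 mm⁴.
By symmetry the centroid is at mid-width, x̄ = 145 mm.
All pieces are centred on the centroidal y-axis, so I = ΣĪ = 89 443 000 mm⁴.

Iy ≈ 8.94 × 10⁷ mm⁴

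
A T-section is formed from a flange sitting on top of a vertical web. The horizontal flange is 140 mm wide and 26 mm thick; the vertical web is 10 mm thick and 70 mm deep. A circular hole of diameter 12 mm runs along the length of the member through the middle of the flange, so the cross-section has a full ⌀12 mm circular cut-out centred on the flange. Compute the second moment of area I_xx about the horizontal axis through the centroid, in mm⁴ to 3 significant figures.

I_xx ≈ 1.84 × 10⁶ mm⁴

Split into non-overlapping primitives; take the origin at the lower-left of the bounding box.
Flange: 140 × 26, A = 3 640 mm², y = 83 mm, Ī = 205 053 mm⁴.
Web: 10 × 70, A = 700 mm², y = 35 mm, Ī = 285 833 mm⁴.
Hole (subtracted): ⌀12, A = 113.1 mm², y = 83 mm, Ī = 1017.9 mm⁴.
Centroid: ȳ = ΣA·y / ΣA = 75.051 mm.
Transfer each piece to the horizontal axis through the centroid using Ī + A·d² with d = y − 75.051:
  flange: d = 7.9491 mm → contributes +435 057 mm⁴
  web: d = -40.051 mm → contributes +1 408 687 mm⁴
  hole: d = 7.9491 mm → contributes −8164.3 mm⁴
Total I = 1 835 580 mm⁴.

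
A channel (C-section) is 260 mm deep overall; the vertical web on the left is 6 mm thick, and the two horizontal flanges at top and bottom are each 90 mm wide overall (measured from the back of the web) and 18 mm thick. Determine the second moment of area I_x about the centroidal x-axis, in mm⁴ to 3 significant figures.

I_x ≈ 5.31 × 10⁷ mm⁴

Decompose the section into non-overlapping parts with the origin at the bottom-left of its bounding rectangle.
Web: 6 × 260, A = 1 560 mm², y = 130 mm, Ī = 8 788 000 mm⁴.
Top flange (beyond web): 84 × 18, A = 1 512 mm², y = 251 mm, Ī = 40 824 mm⁴.
Bottom flange (beyond web): 84 × 18, A = 1 512 mm², y = 9 mm, Ī = 40 824 mm⁴.
By symmetry the centroid is at mid-height, ȳ = 130 mm.
Transfer each piece to the centroidal x-axis using Ī + A·d² with d = y − 130:
  web: d = 0 mm → contributes +8 788 000 mm⁴
  top flange (beyond web): d = 121 mm → contributes +22 178 016 mm⁴
  bottom flange (beyond web): d = -121 mm → contributes +22 178 016 mm⁴
Total I = 53 144 032 mm⁴.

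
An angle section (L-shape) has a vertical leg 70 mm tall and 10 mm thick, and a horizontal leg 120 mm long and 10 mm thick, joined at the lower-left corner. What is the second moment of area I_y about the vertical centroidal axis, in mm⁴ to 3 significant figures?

I_y ≈ 2.66 × 10⁶ mm⁴

Decompose the section into non-overlapping parts with the origin at the bottom-left of its bounding rectangle.
Vertical leg: 10 × 70, A = 700 mm², x = 5 mm, Ī = 5833.3 mm⁴.
Horizontal leg (remainder): 110 × 10, A = 1 100 mm², x = 65 mm, Ī = 1 109 167 mm⁴.
Centroid: x̄ = ΣA·x / ΣA = 41.667 mm.
Transfer each piece to the vertical centroidal axis using Ī + A·d² with d = x − 41.667:
  vertical leg: d = -36.667 mm → contributes +946 944 mm⁴
  horizontal leg (remainder): d = 23.333 mm → contributes +1 708 056 mm⁴
Total I = 2 655 000 mm⁴.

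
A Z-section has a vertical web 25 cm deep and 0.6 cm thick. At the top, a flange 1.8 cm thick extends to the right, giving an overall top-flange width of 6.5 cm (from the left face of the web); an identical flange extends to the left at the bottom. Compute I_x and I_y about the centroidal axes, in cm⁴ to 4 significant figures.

Decompose the section into non-overlapping parts with the origin at the bottom-left of its bounding rectangle.
Web: 0.6 × 25, A = 15 cm², y = 12.5 cm, Ī = 781.25 cm⁴.
Top flange (beyond web): 5.9 × 1.8, A = 10.62 cm², y = 24.1 cm, Ī = 2.8674 cm⁴.
Bottom flange (beyond web): 5.9 × 1.8, A = 10.62 cm², y = 0.9 cm, Ī = 2.8674 cm⁴.
Centroid: ȳ = ΣA·y / ΣA = 12.5 cm.
Transfer each piece to the centroidal x-axis using Ī + A·d² with d = y − 12.5:
  web: d = 0 cm → contributes +781.25 cm⁴
  top flange (beyond web): d = 11.6 cm → contributes +1431.89 cm⁴
  bottom flange (beyond web): d = -11.6 cm → contributes +1431.89 cm⁴
Total I = 3645.04 cm⁴.
For the y-axis: x̄ = 6.2 cm.
Repeating about the centroidal y-axis gives I_y = 286.411 cm⁴.

I_x ≈ 3645 cm⁴, I_y ≈ 286.4 cm⁴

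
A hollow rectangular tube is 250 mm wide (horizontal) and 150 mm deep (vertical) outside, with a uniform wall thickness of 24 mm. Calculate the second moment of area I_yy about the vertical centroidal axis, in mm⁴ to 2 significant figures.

I_yy ≈ 1.3 × 10⁸ mm⁴

Break the section into simple shapes (no overlaps), measuring from the bottom-left corner of the bounding box.
Outer rectangle: 250 × 150, A = 37 500 mm², x = 125 mm, Ī = 195 312 500 mm⁴.
Inner void (subtracted): 202 × 102, A = 20 604 mm², x = 125 mm, Ī = 70 060 468 mm⁴.
By symmetry the centroid is at mid-width, x̄ = 125 mm.
All pieces are centred on the vertical centroidal axis, so I = ΣĪ (holes subtracted) = 125 252 032 mm⁴.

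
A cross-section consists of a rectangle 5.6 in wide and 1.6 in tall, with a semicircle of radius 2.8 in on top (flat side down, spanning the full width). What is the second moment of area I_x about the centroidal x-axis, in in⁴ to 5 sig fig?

Decompose the section into non-overlapping parts with the origin at the bottom-left of its bounding rectangle.
Rectangular body: 5.6 × 1.6, A = 8.96 in², y = 0.8 in, Ī = 1.911467 in⁴.
Semicircular cap: semicircle r = 2.8, A = 12.31504 in², y = 2.788357 in, Ī = 6.746277 in⁴.
Centroid: ȳ = ΣA·y / ΣA = 1.950959 in.
Transfer each piece to the centroidal x-axis using Ī + A·d² with d = y − 1.950959:
  rectangular body: d = -1.150959 in → contributes +13.78084 in⁴
  semicircular cap: d = 0.837398 in → contributes +15.38202 in⁴
Total I = 29.16286 in⁴.

I_x ≈ 29.163 in⁴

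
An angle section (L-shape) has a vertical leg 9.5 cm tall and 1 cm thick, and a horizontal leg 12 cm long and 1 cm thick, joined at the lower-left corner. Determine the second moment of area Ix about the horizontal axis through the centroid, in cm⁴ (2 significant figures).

Break the section into simple shapes (no overlaps), measuring from the bottom-left corner of the bounding box.
Vertical leg: 1 × 9.5, A = 9.5 cm², y = 4.75 cm, Ī = 71.45 cm⁴.
Horizontal leg (remainder): 11 × 1, A = 11 cm², y = 0.5 cm, Ī = 0.9167 cm⁴.
Centroid: ȳ = ΣA·y / ΣA = 2.47 cm.
Transfer each piece to the horizontal axis through the centroid using Ī + A·d² with d = y − 2.47:
  vertical leg: d = 2.28 cm → contributes +120.9 cm⁴
  horizontal leg (remainder): d = -1.97 cm → contributes +43.59 cm⁴
Total I = 164.4 cm⁴.

Ix ≈ 160 cm⁴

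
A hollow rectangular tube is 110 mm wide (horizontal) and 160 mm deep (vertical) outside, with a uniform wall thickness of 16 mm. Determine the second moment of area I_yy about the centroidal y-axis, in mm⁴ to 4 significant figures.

Split into non-overlapping primitives; take the origin at the lower-left of the bounding box.
Outer rectangle: 110 × 160, A = 17 600 mm², x = 55 mm, Ī = 17 746 667 mm⁴.
Inner void (subtracted): 78 × 128, A = 9 984 mm², x = 55 mm, Ī = 5 061 888 mm⁴.
By symmetry the centroid is at mid-width, x̄ = 55 mm.
All pieces are centred on the centroidal y-axis, so I = ΣĪ (holes subtracted) = 12 684 779 mm⁴.

I_yy ≈ 1.268 × 10⁷ mm⁴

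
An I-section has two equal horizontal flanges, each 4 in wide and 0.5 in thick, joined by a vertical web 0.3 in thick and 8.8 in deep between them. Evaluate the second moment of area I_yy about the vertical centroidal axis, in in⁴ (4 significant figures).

I_yy ≈ 5.353 in⁴

Split into non-overlapping primitives; take the origin at the lower-left of the bounding box.
Bottom flange: 4 × 0.5, A = 2 in², x = 2 in, Ī = 2.66667 in⁴.
Web: 0.3 × 8.8, A = 2.64 in², x = 2 in, Ī = 0.0198 in⁴.
Top flange: 4 × 0.5, A = 2 in², x = 2 in, Ī = 2.66667 in⁴.
By symmetry the centroid is at mid-width, x̄ = 2 in.
All pieces are centred on the vertical centroidal axis, so I = ΣĪ = 5.35313 in⁴.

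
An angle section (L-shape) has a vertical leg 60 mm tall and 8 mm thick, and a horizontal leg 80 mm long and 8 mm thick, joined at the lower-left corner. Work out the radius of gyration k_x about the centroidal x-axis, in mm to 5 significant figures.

Split into non-overlapping primitives; take the origin at the lower-left of the bounding box.
Vertical leg: 8 × 60, A = 480 mm², y = 30 mm, Ī = 144 000 mm⁴.
Horizontal leg (remainder): 72 × 8, A = 576 mm², y = 4 mm, Ī = 3 072 mm⁴.
Centroid: ȳ = ΣA·y / ΣA = 15.81818 mm.
Transfer each piece to the centroidal x-axis using Ī + A·d² with d = y − 15.81818:
  vertical leg: d = 14.18182 mm → contributes +240539.5 mm⁴
  horizontal leg (remainder): d = -11.81818 mm → contributes +83521.59 mm⁴
Total I = 324061.1 mm⁴.
Radius of gyration: k = √(I/A) = √(324061.1 / 1 056) = 17.51788 mm.

k_x ≈ 17.518 mm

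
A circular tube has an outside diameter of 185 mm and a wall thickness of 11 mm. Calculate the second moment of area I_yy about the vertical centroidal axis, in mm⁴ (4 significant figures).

I_yy ≈ 2.285 × 10⁷ mm⁴

Treat the section as a set of non-overlapping primitives; coordinates are from the bounding-box lower-left.
Outer circle: ⌀185, A = 26880.3 mm², x = 92.5 mm, Ī = 57 498 539 mm⁴.
Bore (subtracted): ⌀163, A = 20867.2 mm², x = 92.5 mm, Ī = 34 651 363 mm⁴.
By symmetry the centroid is at mid-width, x̄ = 92.5 mm.
All pieces are centred on the vertical centroidal axis, so I = ΣĪ (holes subtracted) = 22 847 177 mm⁴.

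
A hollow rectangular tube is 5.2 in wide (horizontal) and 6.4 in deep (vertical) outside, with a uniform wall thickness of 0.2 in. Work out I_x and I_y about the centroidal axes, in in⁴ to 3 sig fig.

I_x ≈ 27.2 in⁴, I_y ≈ 19.7 in⁴

Treat the section as a set of non-overlapping primitives; coordinates are from the bounding-box lower-left.
Outer rectangle: 5.2 × 6.4, A = 33.28 in², y = 3.2 in, Ī = 113.6 in⁴.
Inner void (subtracted): 4.8 × 6, A = 28.8 in², y = 3.2 in, Ī = 86.4 in⁴.
By symmetry the centroid is at mid-height, ȳ = 3.2 in.
All pieces are centred on the centroidal x-axis, so I = ΣĪ (holes subtracted) = 27.196 in⁴.
Repeating about the centroidal y-axis gives I_y = 19.695 in⁴.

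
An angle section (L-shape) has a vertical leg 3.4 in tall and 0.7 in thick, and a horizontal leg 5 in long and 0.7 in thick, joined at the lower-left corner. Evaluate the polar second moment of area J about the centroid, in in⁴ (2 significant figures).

J ≈ 18 in⁴

Break the section into simple shapes (no overlaps), measuring from the bottom-left corner of the bounding box.
Vertical leg: 0.7 × 3.4, A = 2.38 in², y = 1.7 in, Ī = 2.293 in⁴.
Horizontal leg (remainder): 4.3 × 0.7, A = 3.01 in², y = 0.35 in, Ī = 0.1229 in⁴.
Centroid: ȳ = ΣA·y / ΣA = 0.9461 in.
Transfer each piece to the centroidal x-axis using Ī + A·d² with d = y − 0.9461:
  vertical leg: d = 0.7539 in → contributes +3.645 in⁴
  horizontal leg (remainder): d = -0.5961 in → contributes +1.192 in⁴
Total I = 4.838 in⁴.
For the y-axis: x̄ = 1.746 in.
Repeating about the centroidal y-axis gives I_y = 13.04 in⁴.
Polar second moment: J = I_x + I_y = 17.88 in⁴.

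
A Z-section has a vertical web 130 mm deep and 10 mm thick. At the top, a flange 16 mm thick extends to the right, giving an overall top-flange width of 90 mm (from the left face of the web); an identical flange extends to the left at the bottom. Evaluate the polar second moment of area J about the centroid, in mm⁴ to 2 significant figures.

J ≈ 1.7 × 10⁷ mm⁴

Treat the section as a set of non-overlapping primitives; coordinates are from the bounding-box lower-left.
Web: 10 × 130, A = 1 300 mm², y = 65 mm, Ī = 1 830 833 mm⁴.
Top flange (beyond web): 80 × 16, A = 1 280 mm², y = 122 mm, Ī = 27 307 mm⁴.
Bottom flange (beyond web): 80 × 16, A = 1 280 mm², y = 8 mm, Ī = 27 307 mm⁴.
Centroid: ȳ = ΣA·y / ΣA = 65 mm.
Transfer each piece to the centroidal x-axis using Ī + A·d² with d = y − 65:
  web: d = 0 mm → contributes +1 830 833 mm⁴
  top flange (beyond web): d = 57 mm → contributes +4 186 027 mm⁴
  bottom flange (beyond web): d = -57 mm → contributes +4 186 027 mm⁴
Total I = 10 202 887 mm⁴.
For the y-axis: x̄ = 85 mm.
Repeating about the centroidal y-axis gives I_y = 6 560 167 mm⁴.
Polar second moment: J = I_x + I_y = 16 763 053 mm⁴.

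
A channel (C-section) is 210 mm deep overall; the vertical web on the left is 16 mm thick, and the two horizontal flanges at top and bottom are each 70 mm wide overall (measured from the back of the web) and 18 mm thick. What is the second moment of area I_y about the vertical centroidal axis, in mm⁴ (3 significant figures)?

I_y ≈ 2.05 × 10⁶ mm⁴

Split into non-overlapping primitives; take the origin at the lower-left of the bounding box.
Web: 16 × 210, A = 3 360 mm², x = 8 mm, Ī = 71 680 mm⁴.
Top flange (beyond web): 54 × 18, A = 972 mm², x = 43 mm, Ī = 236 196 mm⁴.
Bottom flange (beyond web): 54 × 18, A = 972 mm², x = 43 mm, Ī = 236 196 mm⁴.
Centroid: x̄ = ΣA·x / ΣA = 20.828 mm.
Transfer each piece to the vertical centroidal axis using Ī + A·d² with d = x − 20.828:
  web: d = -12.828 mm → contributes +624 598 mm⁴
  top flange (beyond web): d = 22.172 mm → contributes +714 027 mm⁴
  bottom flange (beyond web): d = 22.172 mm → contributes +714 027 mm⁴
Total I = 2 052 651 mm⁴.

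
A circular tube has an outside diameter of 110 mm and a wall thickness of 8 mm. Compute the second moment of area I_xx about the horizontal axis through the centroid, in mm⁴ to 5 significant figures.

Break the section into simple shapes (no overlaps), measuring from the bottom-left corner of the bounding box.
Outer circle: ⌀110, A = 9503.318 mm², y = 55 mm, Ī = 7 186 884 mm⁴.
Bore (subtracted): ⌀94, A = 6939.778 mm², y = 55 mm, Ī = 3 832 492 mm⁴.
By symmetry the centroid is at mid-height, ȳ = 55 mm.
All pieces are centred on the horizontal axis through the centroid, so I = ΣĪ (holes subtracted) = 3 354 392 mm⁴.

I_xx ≈ 3.3544 × 10⁶ mm⁴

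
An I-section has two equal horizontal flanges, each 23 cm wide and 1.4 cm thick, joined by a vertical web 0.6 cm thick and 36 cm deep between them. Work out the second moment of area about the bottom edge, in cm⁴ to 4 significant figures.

I_base ≈ 5.723 × 10⁴ cm⁴

Decompose the section into non-overlapping parts with the origin at the bottom-left of its bounding rectangle.
Bottom flange: 23 × 1.4, A = 32.2 cm², y = 0.7 cm, Ī = 5.25933 cm⁴.
Web: 0.6 × 36, A = 21.6 cm², y = 19.4 cm, Ī = 2332.8 cm⁴.
Top flange: 23 × 1.4, A = 32.2 cm², y = 38.1 cm, Ī = 5.25933 cm⁴.
Transfer each piece to a horizontal axis along the bottom face using Ī + A·d² with d = y − 0:
  bottom flange: d = 0.7 cm → contributes +21.0373 cm⁴
  web: d = 19.4 cm → contributes +10462.2 cm⁴
  top flange: d = 38.1 cm → contributes +46747.1 cm⁴
Total I = 57230.3 cm⁴.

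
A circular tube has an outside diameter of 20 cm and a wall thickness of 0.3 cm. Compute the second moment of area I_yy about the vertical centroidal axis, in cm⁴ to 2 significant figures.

I_yy ≈ 900 cm⁴

Treat the section as a set of non-overlapping primitives; coordinates are from the bounding-box lower-left.
Outer circle: ⌀20, A = 314.2 cm², x = 10 cm, Ī = 7 854 cm⁴.
Bore (subtracted): ⌀19.4, A = 295.6 cm², x = 10 cm, Ī = 6 953 cm⁴.
By symmetry the centroid is at mid-width, x̄ = 10 cm.
All pieces are centred on the vertical centroidal axis, so I = ΣĪ (holes subtracted) = 900.9 cm⁴.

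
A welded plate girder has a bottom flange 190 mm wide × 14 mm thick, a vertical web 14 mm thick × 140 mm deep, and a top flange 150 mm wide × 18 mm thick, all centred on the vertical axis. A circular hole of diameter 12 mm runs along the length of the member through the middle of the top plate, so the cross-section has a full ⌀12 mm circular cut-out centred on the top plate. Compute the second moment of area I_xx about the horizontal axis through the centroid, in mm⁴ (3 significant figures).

Treat the section as a set of non-overlapping primitives; coordinates are from the bounding-box lower-left.
Bottom plate: 190 × 14, A = 2 660 mm², y = 7 mm, Ī = 43 447 mm⁴.
Web plate: 14 × 140, A = 1 960 mm², y = 84 mm, Ī = 3 201 333 mm⁴.
Top plate: 150 × 18, A = 2 700 mm², y = 163 mm, Ī = 72 900 mm⁴.
Hole (subtracted): ⌀12, A = 113.1 mm², y = 163 mm, Ī = 1017.9 mm⁴.
Centroid: ȳ = ΣA·y / ΣA = 83.937 mm.
Transfer each piece to the horizontal axis through the centroid using Ī + A·d² with d = y − 83.937:
  bottom plate: d = -76.937 mm → contributes +15 788 753 mm⁴
  web plate: d = 0.063091 mm → contributes +3 201 341 mm⁴
  top plate: d = 79.063 mm → contributes +16 950 525 mm⁴
  hole: d = 79.063 mm → contributes −707 986 mm⁴
Total I = 35 232 633 mm⁴.

I_xx ≈ 3.52 × 10⁷ mm⁴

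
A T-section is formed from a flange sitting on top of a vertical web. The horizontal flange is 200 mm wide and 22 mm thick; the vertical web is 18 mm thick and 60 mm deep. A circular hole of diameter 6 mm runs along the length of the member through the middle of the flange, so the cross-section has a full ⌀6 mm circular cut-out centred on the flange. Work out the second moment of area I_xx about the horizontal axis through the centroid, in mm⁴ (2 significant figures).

Decompose the section into non-overlapping parts with the origin at the bottom-left of its bounding rectangle.
Flange: 200 × 22, A = 4 400 mm², y = 71 mm, Ī = 177 467 mm⁴.
Web: 18 × 60, A = 1 080 mm², y = 30 mm, Ī = 324 000 mm⁴.
Hole (subtracted): ⌀6, A = 28.27 mm², y = 71 mm, Ī = 63.62 mm⁴.
Centroid: ȳ = ΣA·y / ΣA = 62.88 mm.
Transfer each piece to the horizontal axis through the centroid using Ī + A·d² with d = y − 62.88:
  flange: d = 8.122 mm → contributes +467 735 mm⁴
  web: d = -32.88 mm → contributes +1 491 426 mm⁴
  hole: d = 8.122 mm → contributes −1 929 mm⁴
Total I = 1 957 232 mm⁴.

I_xx ≈ 2.0 × 10⁶ mm⁴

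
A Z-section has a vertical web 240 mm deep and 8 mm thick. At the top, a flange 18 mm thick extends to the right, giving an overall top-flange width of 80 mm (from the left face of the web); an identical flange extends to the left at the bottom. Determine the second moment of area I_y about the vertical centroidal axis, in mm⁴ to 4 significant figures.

I_y ≈ 5.277 × 10⁶ mm⁴

Split into non-overlapping primitives; take the origin at the lower-left of the bounding box.
Web: 8 × 240, A = 1 920 mm², x = 76 mm, Ī = 10 240 mm⁴.
Top flange (beyond web): 72 × 18, A = 1 296 mm², x = 116 mm, Ī = 559 872 mm⁴.
Bottom flange (beyond web): 72 × 18, A = 1 296 mm², x = 36 mm, Ī = 559 872 mm⁴.
Centroid: x̄ = ΣA·x / ΣA = 76 mm.
Transfer each piece to the vertical centroidal axis using Ī + A·d² with d = x − 76:
  web: d = 0 mm → contributes +10 240 mm⁴
  top flange (beyond web): d = 40 mm → contributes +2 633 472 mm⁴
  bottom flange (beyond web): d = -40 mm → contributes +2 633 472 mm⁴
Total I = 5 277 184 mm⁴.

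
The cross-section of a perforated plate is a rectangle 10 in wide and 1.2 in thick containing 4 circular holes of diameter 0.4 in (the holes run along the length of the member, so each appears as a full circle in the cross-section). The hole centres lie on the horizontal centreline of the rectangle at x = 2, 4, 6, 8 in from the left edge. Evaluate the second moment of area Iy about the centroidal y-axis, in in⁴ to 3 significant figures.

Decompose the section into non-overlapping parts with the origin at the bottom-left of its bounding rectangle.
Plate: 10 × 1.2, A = 12 in², x = 5 in, Ī = 100 in⁴.
Hole 1 (subtracted): ⌀0.4, A = 0.12566 in², x = 2 in, Ī = 0.0012566 in⁴.
Hole 2 (subtracted): ⌀0.4, A = 0.12566 in², x = 4 in, Ī = 0.0012566 in⁴.
Hole 3 (subtracted): ⌀0.4, A = 0.12566 in², x = 6 in, Ī = 0.0012566 in⁴.
Hole 4 (subtracted): ⌀0.4, A = 0.12566 in², x = 8 in, Ī = 0.0012566 in⁴.
By symmetry the centroid is at mid-width, x̄ = 5 in.
Transfer each piece to the centroidal y-axis using Ī + A·d² with d = x − 5:
  plate: d = 0 in → contributes +100 in⁴
  hole 1: d = -3 in → contributes −1.1322 in⁴
  hole 2: d = -1 in → contributes −0.12692 in⁴
  hole 3: d = 1 in → contributes −0.12692 in⁴
  hole 4: d = 3 in → contributes −1.1322 in⁴
Total I = 97.482 in⁴.

Iy ≈ 97.5 in⁴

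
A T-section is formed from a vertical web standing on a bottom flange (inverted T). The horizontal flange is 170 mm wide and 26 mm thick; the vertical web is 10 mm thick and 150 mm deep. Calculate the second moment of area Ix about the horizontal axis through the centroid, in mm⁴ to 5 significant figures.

Ix ≈ 1.1734 × 10⁷ mm⁴

Decompose the section into non-overlapping parts with the origin at the bottom-left of its bounding rectangle.
Flange: 170 × 26, A = 4 420 mm², y = 13 mm, Ī = 248993.3 mm⁴.
Web: 10 × 150, A = 1 500 mm², y = 101 mm, Ī = 2 812 500 mm⁴.
Centroid: ȳ = ΣA·y / ΣA = 35.2973 mm.
Transfer each piece to the horizontal axis through the centroid using Ī + A·d² with d = y − 35.2973:
  flange: d = -22.2973 mm → contributes +2 446 482 mm⁴
  web: d = 65.7027 mm → contributes +9 287 768 mm⁴
Total I = 11 734 250 mm⁴.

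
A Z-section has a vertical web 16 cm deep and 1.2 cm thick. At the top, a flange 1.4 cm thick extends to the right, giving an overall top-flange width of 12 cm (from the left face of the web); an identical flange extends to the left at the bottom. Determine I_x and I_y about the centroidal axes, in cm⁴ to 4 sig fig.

Decompose the section into non-overlapping parts with the origin at the bottom-left of its bounding rectangle.
Web: 1.2 × 16, A = 19.2 cm², y = 8 cm, Ī = 409.6 cm⁴.
Top flange (beyond web): 10.8 × 1.4, A = 15.12 cm², y = 15.3 cm, Ī = 2.4696 cm⁴.
Bottom flange (beyond web): 10.8 × 1.4, A = 15.12 cm², y = 0.7 cm, Ī = 2.4696 cm⁴.
Centroid: ȳ = ΣA·y / ΣA = 8 cm.
Transfer each piece to the centroidal x-axis using Ī + A·d² with d = y − 8:
  web: d = 0 cm → contributes +409.6 cm⁴
  top flange (beyond web): d = 7.3 cm → contributes +808.214 cm⁴
  bottom flange (beyond web): d = -7.3 cm → contributes +808.214 cm⁴
Total I = 2026.03 cm⁴.
For the y-axis: x̄ = 11.4 cm.
Repeating about the centroidal y-axis gives I_y = 1384.88 cm⁴.

I_x ≈ 2026 cm⁴, I_y ≈ 1385 cm⁴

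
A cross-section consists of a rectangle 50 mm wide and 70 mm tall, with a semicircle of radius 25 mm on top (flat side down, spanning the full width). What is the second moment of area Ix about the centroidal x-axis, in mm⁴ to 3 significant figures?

Ix ≈ 3.07 × 10⁶ mm⁴

Treat the section as a set of non-overlapping primitives; coordinates are from the bounding-box lower-left.
Rectangular body: 50 × 70, A = 3 500 mm², y = 35 mm, Ī = 1 429 167 mm⁴.
Semicircular cap: semicircle r = 25, A = 981.75 mm², y = 80.61 mm, Ī = 42 874 mm⁴.
Centroid: ȳ = ΣA·y / ΣA = 44.991 mm.
Transfer each piece to the centroidal x-axis using Ī + A·d² with d = y − 44.991:
  rectangular body: d = -9.9912 mm → contributes +1 778 548 mm⁴
  semicircular cap: d = 35.619 mm → contributes +1 288 442 mm⁴
Total I = 3 066 990 mm⁴.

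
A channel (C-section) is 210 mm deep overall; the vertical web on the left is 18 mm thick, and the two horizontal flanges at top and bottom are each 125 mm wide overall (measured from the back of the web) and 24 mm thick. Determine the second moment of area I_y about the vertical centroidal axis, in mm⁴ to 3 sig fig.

I_y ≈ 1.35 × 10⁷ mm⁴

Treat the section as a set of non-overlapping primitives; coordinates are from the bounding-box lower-left.
Web: 18 × 210, A = 3 780 mm², x = 9 mm, Ī = 102 060 mm⁴.
Top flange (beyond web): 107 × 24, A = 2 568 mm², x = 71.5 mm, Ī = 2 450 086 mm⁴.
Bottom flange (beyond web): 107 × 24, A = 2 568 mm², x = 71.5 mm, Ī = 2 450 086 mm⁴.
Centroid: x̄ = ΣA·x / ΣA = 45.003 mm.
Transfer each piece to the vertical centroidal axis using Ī + A·d² with d = x − 45.003:
  web: d = -36.003 mm → contributes +5 001 673 mm⁴
  top flange (beyond web): d = 26.497 mm → contributes +4 253 098 mm⁴
  bottom flange (beyond web): d = 26.497 mm → contributes +4 253 098 mm⁴
Total I = 13 507 868 mm⁴.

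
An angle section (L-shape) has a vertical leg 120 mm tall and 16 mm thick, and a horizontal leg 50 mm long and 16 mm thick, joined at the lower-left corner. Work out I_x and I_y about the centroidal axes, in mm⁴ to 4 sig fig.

Decompose the section into non-overlapping parts with the origin at the bottom-left of its bounding rectangle.
Vertical leg: 16 × 120, A = 1 920 mm², y = 60 mm, Ī = 2 304 000 mm⁴.
Horizontal leg (remainder): 34 × 16, A = 544 mm², y = 8 mm, Ī = 11605.3 mm⁴.
Centroid: ȳ = ΣA·y / ΣA = 48.5195 mm.
Transfer each piece to the centroidal x-axis using Ī + A·d² with d = y − 48.5195:
  vertical leg: d = 11.4805 mm → contributes +2 557 060 mm⁴
  horizontal leg (remainder): d = -40.5195 mm → contributes +904 760 mm⁴
Total I = 3 461 820 mm⁴.
For the y-axis: x̄ = 13.5195 mm.
Repeating about the centroidal y-axis gives I_y = 358 300 mm⁴.

I_x ≈ 3.462 × 10⁶ mm⁴, I_y ≈ 3.583 × 10⁵ mm⁴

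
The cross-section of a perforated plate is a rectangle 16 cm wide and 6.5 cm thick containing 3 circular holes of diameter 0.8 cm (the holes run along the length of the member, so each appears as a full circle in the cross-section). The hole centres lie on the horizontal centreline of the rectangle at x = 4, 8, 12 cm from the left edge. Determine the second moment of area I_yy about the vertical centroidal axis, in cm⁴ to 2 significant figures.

I_yy ≈ 2200 cm⁴

Break the section into simple shapes (no overlaps), measuring from the bottom-left corner of the bounding box.
Plate: 16 × 6.5, A = 104 cm², x = 8 cm, Ī = 2 219 cm⁴.
Hole 1 (subtracted): ⌀0.8, A = 0.5027 cm², x = 4 cm, Ī = 0.02011 cm⁴.
Hole 2 (subtracted): ⌀0.8, A = 0.5027 cm², x = 8 cm, Ī = 0.02011 cm⁴.
Hole 3 (subtracted): ⌀0.8, A = 0.5027 cm², x = 12 cm, Ī = 0.02011 cm⁴.
By symmetry the centroid is at mid-width, x̄ = 8 cm.
Transfer each piece to the vertical centroidal axis using Ī + A·d² with d = x − 8:
  plate: d = 0 cm → contributes +2 219 cm⁴
  hole 1: d = -4 cm → contributes −8.063 cm⁴
  hole 2: d = 0 cm → contributes −0.02011 cm⁴
  hole 3: d = 4 cm → contributes −8.063 cm⁴
Total I = 2 203 cm⁴.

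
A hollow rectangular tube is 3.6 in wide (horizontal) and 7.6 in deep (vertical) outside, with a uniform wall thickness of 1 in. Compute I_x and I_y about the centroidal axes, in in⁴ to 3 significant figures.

Decompose the section into non-overlapping parts with the origin at the bottom-left of its bounding rectangle.
Outer rectangle: 3.6 × 7.6, A = 27.36 in², y = 3.8 in, Ī = 131.69 in⁴.
Inner void (subtracted): 1.6 × 5.6, A = 8.96 in², y = 3.8 in, Ī = 23.415 in⁴.
By symmetry the centroid is at mid-height, ȳ = 3.8 in.
All pieces are centred on the centroidal x-axis, so I = ΣĪ (holes subtracted) = 108.28 in⁴.
Repeating about the centroidal y-axis gives I_y = 27.637 in⁴.

I_x ≈ 108 in⁴, I_y ≈ 27.6 in⁴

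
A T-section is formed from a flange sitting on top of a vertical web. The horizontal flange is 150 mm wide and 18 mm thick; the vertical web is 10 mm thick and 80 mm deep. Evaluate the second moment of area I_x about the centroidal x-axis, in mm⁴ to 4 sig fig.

I_x ≈ 1.981 × 10⁶ mm⁴

Break the section into simple shapes (no overlaps), measuring from the bottom-left corner of the bounding box.
Flange: 150 × 18, A = 2 700 mm², y = 89 mm, Ī = 72 900 mm⁴.
Web: 10 × 80, A = 800 mm², y = 40 mm, Ī = 426 667 mm⁴.
Centroid: ȳ = ΣA·y / ΣA = 77.8 mm.
Transfer each piece to the centroidal x-axis using Ī + A·d² with d = y − 77.8:
  flange: d = 11.2 mm → contributes +411 588 mm⁴
  web: d = -37.8 mm → contributes +1 569 739 mm⁴
Total I = 1 981 327 mm⁴.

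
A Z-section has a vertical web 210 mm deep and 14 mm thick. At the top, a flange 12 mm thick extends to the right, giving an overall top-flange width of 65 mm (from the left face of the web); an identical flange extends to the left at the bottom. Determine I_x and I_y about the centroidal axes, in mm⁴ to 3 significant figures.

Decompose the section into non-overlapping parts with the origin at the bottom-left of its bounding rectangle.
Web: 14 × 210, A = 2 940 mm², y = 105 mm, Ī = 10 804 500 mm⁴.
Top flange (beyond web): 51 × 12, A = 612 mm², y = 204 mm, Ī = 7 344 mm⁴.
Bottom flange (beyond web): 51 × 12, A = 612 mm², y = 6 mm, Ī = 7 344 mm⁴.
Centroid: ȳ = ΣA·y / ΣA = 105 mm.
Transfer each piece to the centroidal x-axis using Ī + A·d² with d = y − 105:
  web: d = 0 mm → contributes +10 804 500 mm⁴
  top flange (beyond web): d = 99 mm → contributes +6 005 556 mm⁴
  bottom flange (beyond web): d = -99 mm → contributes +6 005 556 mm⁴
Total I = 22 815 612 mm⁴.
For the y-axis: x̄ = 58 mm.
Repeating about the centroidal y-axis gives I_y = 1 606 172 mm⁴.

I_x ≈ 2.28 × 10⁷ mm⁴, I_y ≈ 1.61 × 10⁶ mm⁴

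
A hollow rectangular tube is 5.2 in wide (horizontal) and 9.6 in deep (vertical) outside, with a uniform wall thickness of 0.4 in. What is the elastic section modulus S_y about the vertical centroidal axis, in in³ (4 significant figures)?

Treat the section as a set of non-overlapping primitives; coordinates are from the bounding-box lower-left.
Outer rectangle: 5.2 × 9.6, A = 49.92 in², x = 2.6 in, Ī = 112.486 in⁴.
Inner void (subtracted): 4.4 × 8.8, A = 38.72 in², x = 2.6 in, Ī = 62.4683 in⁴.
By symmetry the centroid is at mid-width, x̄ = 2.6 in.
All pieces are centred on the vertical centroidal axis, so I = ΣĪ (holes subtracted) = 50.0181 in⁴.
Extreme fibre distance c = 2.6 in; S = I/c = 19.2377 in³.

S_y ≈ 19.24 in³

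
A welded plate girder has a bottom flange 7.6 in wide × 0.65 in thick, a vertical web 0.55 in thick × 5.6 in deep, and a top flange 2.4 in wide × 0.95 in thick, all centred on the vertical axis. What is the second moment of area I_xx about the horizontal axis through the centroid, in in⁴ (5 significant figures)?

I_xx ≈ 74.923 in⁴

Decompose the section into non-overlapping parts with the origin at the bottom-left of its bounding rectangle.
Bottom plate: 7.6 × 0.65, A = 4.94 in², y = 0.325 in, Ī = 0.1739292 in⁴.
Web plate: 0.55 × 5.6, A = 3.08 in², y = 3.45 in, Ī = 8.049067 in⁴.
Top plate: 2.4 × 0.95, A = 2.28 in², y = 6.725 in, Ī = 0.171475 in⁴.
Centroid: ȳ = ΣA·y / ΣA = 2.676165 in.
Transfer each piece to the horizontal axis through the centroid using Ī + A·d² with d = y − 2.676165:
  bottom plate: d = -2.351165 in → contributes +27.48214 in⁴
  web plate: d = 0.773835 in → contributes +9.893434 in⁴
  top plate: d = 4.048835 in → contributes +37.54766 in⁴
Total I = 74.92323 in⁴.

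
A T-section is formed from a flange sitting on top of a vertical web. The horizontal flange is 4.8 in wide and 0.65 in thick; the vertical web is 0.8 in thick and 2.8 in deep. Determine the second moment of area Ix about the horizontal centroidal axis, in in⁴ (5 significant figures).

Ix ≈ 5.4532 in⁴

Break the section into simple shapes (no overlaps), measuring from the bottom-left corner of the bounding box.
Flange: 4.8 × 0.65, A = 3.12 in², y = 3.125 in, Ī = 0.10985 in⁴.
Web: 0.8 × 2.8, A = 2.24 in², y = 1.4 in, Ī = 1.463467 in⁴.
Centroid: ȳ = ΣA·y / ΣA = 2.404104 in.
Transfer each piece to the horizontal centroidal axis using Ī + A·d² with d = y − 2.404104:
  flange: d = 0.7208955 in → contributes +1.731284 in⁴
  web: d = -1.004104 in → contributes +3.721892 in⁴
Total I = 5.453176 in⁴.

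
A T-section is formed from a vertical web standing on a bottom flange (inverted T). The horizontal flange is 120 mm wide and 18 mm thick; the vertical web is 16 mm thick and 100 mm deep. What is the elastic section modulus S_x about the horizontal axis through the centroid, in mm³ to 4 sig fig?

Treat the section as a set of non-overlapping primitives; coordinates are from the bounding-box lower-left.
Flange: 120 × 18, A = 2 160 mm², y = 9 mm, Ī = 58 320 mm⁴.
Web: 16 × 100, A = 1 600 mm², y = 68 mm, Ī = 1 333 333 mm⁴.
Centroid: ȳ = ΣA·y / ΣA = 34.1064 mm.
Transfer each piece to the horizontal axis through the centroid using Ī + A·d² with d = y − 34.1064:
  flange: d = -25.1064 mm → contributes +1 419 834 mm⁴
  web: d = 33.8936 mm → contributes +3 171 377 mm⁴
Total I = 4 591 211 mm⁴.
Extreme fibre distance c = 83.8936 mm; S = I/c = 54726.6 mm³.

S_x ≈ 5.473 × 10⁴ mm³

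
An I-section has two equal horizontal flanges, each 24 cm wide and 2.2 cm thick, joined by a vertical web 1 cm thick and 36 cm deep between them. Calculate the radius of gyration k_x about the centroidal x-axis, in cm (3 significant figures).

k_x ≈ 17.3 cm

Split into non-overlapping primitives; take the origin at the lower-left of the bounding box.
Bottom flange: 24 × 2.2, A = 52.8 cm², y = 1.1 cm, Ī = 21.296 cm⁴.
Web: 1 × 36, A = 36 cm², y = 20.2 cm, Ī = 3 888 cm⁴.
Top flange: 24 × 2.2, A = 52.8 cm², y = 39.3 cm, Ī = 21.296 cm⁴.
By symmetry the centroid is at mid-height, ȳ = 20.2 cm.
Transfer each piece to the centroidal x-axis using Ī + A·d² with d = y − 20.2:
  bottom flange: d = -19.1 cm → contributes +19 283 cm⁴
  web: d = 0 cm → contributes +3 888 cm⁴
  top flange: d = 19.1 cm → contributes +19 283 cm⁴
Total I = 42 455 cm⁴.
Radius of gyration: k = √(I/A) = √(42 455 / 141.6) = 17.315 cm.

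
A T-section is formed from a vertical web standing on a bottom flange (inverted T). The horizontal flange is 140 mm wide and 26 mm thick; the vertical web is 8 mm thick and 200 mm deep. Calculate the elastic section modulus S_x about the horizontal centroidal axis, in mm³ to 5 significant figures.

S_x ≈ 1.1054 × 10⁵ mm³

Decompose the section into non-overlapping parts with the origin at the bottom-left of its bounding rectangle.
Flange: 140 × 26, A = 3 640 mm², y = 13 mm, Ī = 205053.3 mm⁴.
Web: 8 × 200, A = 1 600 mm², y = 126 mm, Ī = 5 333 333 mm⁴.
Centroid: ȳ = ΣA·y / ΣA = 47.50382 mm.
Transfer each piece to the horizontal centroidal axis using Ī + A·d² with d = y − 47.50382:
  flange: d = -34.50382 mm → contributes +4 538 522 mm⁴
  web: d = 78.49618 mm → contributes +15 191 975 mm⁴
Total I = 19 730 497 mm⁴.
Extreme fibre distance c = 178.4962 mm; S = I/c = 110537.4 mm³.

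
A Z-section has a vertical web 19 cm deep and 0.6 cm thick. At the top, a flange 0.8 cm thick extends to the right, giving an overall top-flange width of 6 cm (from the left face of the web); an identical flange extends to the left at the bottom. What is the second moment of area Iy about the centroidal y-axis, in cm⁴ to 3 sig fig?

Iy ≈ 99.1 cm⁴

Treat the section as a set of non-overlapping primitives; coordinates are from the bounding-box lower-left.
Web: 0.6 × 19, A = 11.4 cm², x = 5.7 cm, Ī = 0.342 cm⁴.
Top flange (beyond web): 5.4 × 0.8, A = 4.32 cm², x = 8.7 cm, Ī = 10.498 cm⁴.
Bottom flange (beyond web): 5.4 × 0.8, A = 4.32 cm², x = 2.7 cm, Ī = 10.498 cm⁴.
Centroid: x̄ = ΣA·x / ΣA = 5.7 cm.
Transfer each piece to the centroidal y-axis using Ī + A·d² with d = x − 5.7:
  web: d = 0 cm → contributes +0.342 cm⁴
  top flange (beyond web): d = 3 cm → contributes +49.378 cm⁴
  bottom flange (beyond web): d = -3 cm → contributes +49.378 cm⁴
Total I = 99.097 cm⁴.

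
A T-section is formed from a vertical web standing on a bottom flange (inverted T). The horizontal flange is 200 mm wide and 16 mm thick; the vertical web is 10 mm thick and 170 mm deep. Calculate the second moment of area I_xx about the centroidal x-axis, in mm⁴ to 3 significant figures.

Treat the section as a set of non-overlapping primitives; coordinates are from the bounding-box lower-left.
Flange: 200 × 16, A = 3 200 mm², y = 8 mm, Ī = 68 267 mm⁴.
Web: 10 × 170, A = 1 700 mm², y = 101 mm, Ī = 4 094 167 mm⁴.
Centroid: ȳ = ΣA·y / ΣA = 40.265 mm.
Transfer each piece to the centroidal x-axis using Ī + A·d² with d = y − 40.265:
  flange: d = -32.265 mm → contributes +3 399 627 mm⁴
  web: d = 60.735 mm → contributes +10 364 962 mm⁴
Total I = 13 764 588 mm⁴.

I_xx ≈ 1.38 × 10⁷ mm⁴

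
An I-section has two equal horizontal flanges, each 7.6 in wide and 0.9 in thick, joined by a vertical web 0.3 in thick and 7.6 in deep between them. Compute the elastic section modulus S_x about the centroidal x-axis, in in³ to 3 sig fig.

Treat the section as a set of non-overlapping primitives; coordinates are from the bounding-box lower-left.
Bottom flange: 7.6 × 0.9, A = 6.84 in², y = 0.45 in, Ī = 0.4617 in⁴.
Web: 0.3 × 7.6, A = 2.28 in², y = 4.7 in, Ī = 10.974 in⁴.
Top flange: 7.6 × 0.9, A = 6.84 in², y = 8.95 in, Ī = 0.4617 in⁴.
By symmetry the centroid is at mid-height, ȳ = 4.7 in.
Transfer each piece to the centroidal x-axis using Ī + A·d² with d = y − 4.7:
  bottom flange: d = -4.25 in → contributes +124.01 in⁴
  web: d = 0 in → contributes +10.974 in⁴
  top flange: d = 4.25 in → contributes +124.01 in⁴
Total I = 258.99 in⁴.
Extreme fibre distance c = 4.7 in; S = I/c = 55.105 in³.

S_x ≈ 55.1 in³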